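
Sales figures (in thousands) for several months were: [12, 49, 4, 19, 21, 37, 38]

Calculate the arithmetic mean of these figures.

25.7143

Step 1: Sum all values: 12 + 49 + 4 + 19 + 21 + 37 + 38 = 180
Step 2: Count the number of values: n = 7
Step 3: Mean = sum / n = 180 / 7 = 25.7143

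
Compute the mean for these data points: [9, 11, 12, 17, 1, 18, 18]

12.2857

Step 1: Sum all values: 9 + 11 + 12 + 17 + 1 + 18 + 18 = 86
Step 2: Count the number of values: n = 7
Step 3: Mean = sum / n = 86 / 7 = 12.2857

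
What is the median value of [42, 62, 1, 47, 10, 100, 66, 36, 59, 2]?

44.5

Step 1: Sort the data in ascending order: [1, 2, 10, 36, 42, 47, 59, 62, 66, 100]
Step 2: The number of values is n = 10.
Step 3: Since n is even, the median is the average of positions 5 and 6:
  Median = (42 + 47) / 2 = 44.5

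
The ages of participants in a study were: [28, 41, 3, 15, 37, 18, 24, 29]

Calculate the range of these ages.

38

Step 1: Identify the maximum value: max = 41
Step 2: Identify the minimum value: min = 3
Step 3: Range = max - min = 41 - 3 = 38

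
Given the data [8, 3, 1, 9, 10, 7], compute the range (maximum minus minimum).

9

Step 1: Identify the maximum value: max = 10
Step 2: Identify the minimum value: min = 1
Step 3: Range = max - min = 10 - 1 = 9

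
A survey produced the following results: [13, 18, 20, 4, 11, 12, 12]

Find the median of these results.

12

Step 1: Sort the data in ascending order: [4, 11, 12, 12, 13, 18, 20]
Step 2: The number of values is n = 7.
Step 3: Since n is odd, the median is the middle value at position 4: 12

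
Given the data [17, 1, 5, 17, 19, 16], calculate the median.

16.5

Step 1: Sort the data in ascending order: [1, 5, 16, 17, 17, 19]
Step 2: The number of values is n = 6.
Step 3: Since n is even, the median is the average of positions 3 and 4:
  Median = (16 + 17) / 2 = 16.5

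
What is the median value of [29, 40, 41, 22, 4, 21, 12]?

22

Step 1: Sort the data in ascending order: [4, 12, 21, 22, 29, 40, 41]
Step 2: The number of values is n = 7.
Step 3: Since n is odd, the median is the middle value at position 4: 22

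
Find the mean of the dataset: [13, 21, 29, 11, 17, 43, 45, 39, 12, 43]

27.3

Step 1: Sum all values: 13 + 21 + 29 + 11 + 17 + 43 + 45 + 39 + 12 + 43 = 273
Step 2: Count the number of values: n = 10
Step 3: Mean = sum / n = 273 / 10 = 27.3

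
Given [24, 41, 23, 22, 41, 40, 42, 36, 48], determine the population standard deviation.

9.126

Step 1: Compute the mean: 35.2222
Step 2: Sum of squared deviations from the mean: 749.5556
Step 3: Population variance = 749.5556 / 9 = 83.284
Step 4: Standard deviation = sqrt(83.284) = 9.126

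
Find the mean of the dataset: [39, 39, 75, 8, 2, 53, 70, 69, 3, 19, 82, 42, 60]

43.1538

Step 1: Sum all values: 39 + 39 + 75 + 8 + 2 + 53 + 70 + 69 + 3 + 19 + 82 + 42 + 60 = 561
Step 2: Count the number of values: n = 13
Step 3: Mean = sum / n = 561 / 13 = 43.1538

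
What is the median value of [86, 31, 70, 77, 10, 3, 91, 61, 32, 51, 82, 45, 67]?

61

Step 1: Sort the data in ascending order: [3, 10, 31, 32, 45, 51, 61, 67, 70, 77, 82, 86, 91]
Step 2: The number of values is n = 13.
Step 3: Since n is odd, the median is the middle value at position 7: 61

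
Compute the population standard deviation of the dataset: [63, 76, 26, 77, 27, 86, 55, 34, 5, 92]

28.0658

Step 1: Compute the mean: 54.1
Step 2: Sum of squared deviations from the mean: 7876.9
Step 3: Population variance = 7876.9 / 10 = 787.69
Step 4: Standard deviation = sqrt(787.69) = 28.0658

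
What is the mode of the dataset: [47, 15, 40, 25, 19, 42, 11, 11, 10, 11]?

11

Step 1: Count the frequency of each value:
  10: appears 1 time(s)
  11: appears 3 time(s)
  15: appears 1 time(s)
  19: appears 1 time(s)
  25: appears 1 time(s)
  40: appears 1 time(s)
  42: appears 1 time(s)
  47: appears 1 time(s)
Step 2: The value 11 appears most frequently (3 times).
Step 3: Mode = 11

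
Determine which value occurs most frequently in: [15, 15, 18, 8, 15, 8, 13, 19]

15

Step 1: Count the frequency of each value:
  8: appears 2 time(s)
  13: appears 1 time(s)
  15: appears 3 time(s)
  18: appears 1 time(s)
  19: appears 1 time(s)
Step 2: The value 15 appears most frequently (3 times).
Step 3: Mode = 15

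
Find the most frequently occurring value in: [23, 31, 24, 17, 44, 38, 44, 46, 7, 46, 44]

44

Step 1: Count the frequency of each value:
  7: appears 1 time(s)
  17: appears 1 time(s)
  23: appears 1 time(s)
  24: appears 1 time(s)
  31: appears 1 time(s)
  38: appears 1 time(s)
  44: appears 3 time(s)
  46: appears 2 time(s)
Step 2: The value 44 appears most frequently (3 times).
Step 3: Mode = 44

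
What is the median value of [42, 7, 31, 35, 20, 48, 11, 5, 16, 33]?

25.5

Step 1: Sort the data in ascending order: [5, 7, 11, 16, 20, 31, 33, 35, 42, 48]
Step 2: The number of values is n = 10.
Step 3: Since n is even, the median is the average of positions 5 and 6:
  Median = (20 + 31) / 2 = 25.5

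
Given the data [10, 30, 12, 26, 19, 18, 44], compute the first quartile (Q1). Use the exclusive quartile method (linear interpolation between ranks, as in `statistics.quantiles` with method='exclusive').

12

Step 1: Sort the data: [10, 12, 18, 19, 26, 30, 44]
Step 2: n = 7
Step 3: Using the exclusive quartile method:
  Q1 = 12
  Q2 (median) = 19
  Q3 = 30
  IQR = Q3 - Q1 = 30 - 12 = 18
Step 4: Q1 = 12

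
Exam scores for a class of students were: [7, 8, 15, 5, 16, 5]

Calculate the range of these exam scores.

11

Step 1: Identify the maximum value: max = 16
Step 2: Identify the minimum value: min = 5
Step 3: Range = max - min = 16 - 5 = 11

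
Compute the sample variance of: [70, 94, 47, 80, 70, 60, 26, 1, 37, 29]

812.4889

Step 1: Compute the mean: (70 + 94 + 47 + 80 + 70 + 60 + 26 + 1 + 37 + 29) / 10 = 51.4
Step 2: Compute squared deviations from the mean:
  (70 - 51.4)^2 = 345.96
  (94 - 51.4)^2 = 1814.76
  (47 - 51.4)^2 = 19.36
  (80 - 51.4)^2 = 817.96
  (70 - 51.4)^2 = 345.96
  (60 - 51.4)^2 = 73.96
  (26 - 51.4)^2 = 645.16
  (1 - 51.4)^2 = 2540.16
  (37 - 51.4)^2 = 207.36
  (29 - 51.4)^2 = 501.76
Step 3: Sum of squared deviations = 7312.4
Step 4: Sample variance = 7312.4 / 9 = 812.4889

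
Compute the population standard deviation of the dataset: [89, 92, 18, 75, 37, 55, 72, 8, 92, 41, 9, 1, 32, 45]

31.1327

Step 1: Compute the mean: 47.5714
Step 2: Sum of squared deviations from the mean: 13569.4286
Step 3: Population variance = 13569.4286 / 14 = 969.2449
Step 4: Standard deviation = sqrt(969.2449) = 31.1327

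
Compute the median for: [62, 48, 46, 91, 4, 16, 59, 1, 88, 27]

47

Step 1: Sort the data in ascending order: [1, 4, 16, 27, 46, 48, 59, 62, 88, 91]
Step 2: The number of values is n = 10.
Step 3: Since n is even, the median is the average of positions 5 and 6:
  Median = (46 + 48) / 2 = 47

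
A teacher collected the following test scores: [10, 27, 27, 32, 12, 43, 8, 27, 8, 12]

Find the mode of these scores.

27

Step 1: Count the frequency of each value:
  8: appears 2 time(s)
  10: appears 1 time(s)
  12: appears 2 time(s)
  27: appears 3 time(s)
  32: appears 1 time(s)
  43: appears 1 time(s)
Step 2: The value 27 appears most frequently (3 times).
Step 3: Mode = 27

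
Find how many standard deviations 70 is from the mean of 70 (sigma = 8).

0

Step 1: Recall the z-score formula: z = (x - mu) / sigma
Step 2: Substitute values: z = (70 - 70) / 8
Step 3: z = 0 / 8 = 0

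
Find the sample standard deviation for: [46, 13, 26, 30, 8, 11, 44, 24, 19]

13.6575

Step 1: Compute the mean: 24.5556
Step 2: Sum of squared deviations from the mean: 1492.2222
Step 3: Sample variance = 1492.2222 / 8 = 186.5278
Step 4: Standard deviation = sqrt(186.5278) = 13.6575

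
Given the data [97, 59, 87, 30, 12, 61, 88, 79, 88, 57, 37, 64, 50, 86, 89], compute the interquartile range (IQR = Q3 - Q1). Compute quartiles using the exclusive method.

38

Step 1: Sort the data: [12, 30, 37, 50, 57, 59, 61, 64, 79, 86, 87, 88, 88, 89, 97]
Step 2: n = 15
Step 3: Using the exclusive quartile method:
  Q1 = 50
  Q2 (median) = 64
  Q3 = 88
  IQR = Q3 - Q1 = 88 - 50 = 38
Step 4: IQR = 38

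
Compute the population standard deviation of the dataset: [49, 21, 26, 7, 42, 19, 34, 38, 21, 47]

13.0399

Step 1: Compute the mean: 30.4
Step 2: Sum of squared deviations from the mean: 1700.4
Step 3: Population variance = 1700.4 / 10 = 170.04
Step 4: Standard deviation = sqrt(170.04) = 13.0399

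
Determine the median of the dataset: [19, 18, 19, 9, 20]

19

Step 1: Sort the data in ascending order: [9, 18, 19, 19, 20]
Step 2: The number of values is n = 5.
Step 3: Since n is odd, the median is the middle value at position 3: 19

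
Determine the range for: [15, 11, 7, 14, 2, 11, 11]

13

Step 1: Identify the maximum value: max = 15
Step 2: Identify the minimum value: min = 2
Step 3: Range = max - min = 15 - 2 = 13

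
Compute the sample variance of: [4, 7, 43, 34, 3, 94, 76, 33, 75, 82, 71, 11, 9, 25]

1079.5

Step 1: Compute the mean: (4 + 7 + 43 + 34 + 3 + 94 + 76 + 33 + 75 + 82 + 71 + 11 + 9 + 25) / 14 = 40.5
Step 2: Compute squared deviations from the mean:
  (4 - 40.5)^2 = 1332.25
  (7 - 40.5)^2 = 1122.25
  (43 - 40.5)^2 = 6.25
  (34 - 40.5)^2 = 42.25
  (3 - 40.5)^2 = 1406.25
  (94 - 40.5)^2 = 2862.25
  (76 - 40.5)^2 = 1260.25
  (33 - 40.5)^2 = 56.25
  (75 - 40.5)^2 = 1190.25
  (82 - 40.5)^2 = 1722.25
  (71 - 40.5)^2 = 930.25
  (11 - 40.5)^2 = 870.25
  (9 - 40.5)^2 = 992.25
  (25 - 40.5)^2 = 240.25
Step 3: Sum of squared deviations = 14033.5
Step 4: Sample variance = 14033.5 / 13 = 1079.5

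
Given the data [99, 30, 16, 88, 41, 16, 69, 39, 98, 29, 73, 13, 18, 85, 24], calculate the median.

39

Step 1: Sort the data in ascending order: [13, 16, 16, 18, 24, 29, 30, 39, 41, 69, 73, 85, 88, 98, 99]
Step 2: The number of values is n = 15.
Step 3: Since n is odd, the median is the middle value at position 8: 39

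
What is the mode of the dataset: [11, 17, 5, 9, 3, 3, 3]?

3

Step 1: Count the frequency of each value:
  3: appears 3 time(s)
  5: appears 1 time(s)
  9: appears 1 time(s)
  11: appears 1 time(s)
  17: appears 1 time(s)
Step 2: The value 3 appears most frequently (3 times).
Step 3: Mode = 3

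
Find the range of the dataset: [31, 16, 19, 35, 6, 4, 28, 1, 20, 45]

44

Step 1: Identify the maximum value: max = 45
Step 2: Identify the minimum value: min = 1
Step 3: Range = max - min = 45 - 1 = 44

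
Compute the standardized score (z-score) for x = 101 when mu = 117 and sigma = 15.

-1.0667

Step 1: Recall the z-score formula: z = (x - mu) / sigma
Step 2: Substitute values: z = (101 - 117) / 15
Step 3: z = -16 / 15 = -1.0667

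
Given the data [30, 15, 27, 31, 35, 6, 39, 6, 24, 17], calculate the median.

25.5

Step 1: Sort the data in ascending order: [6, 6, 15, 17, 24, 27, 30, 31, 35, 39]
Step 2: The number of values is n = 10.
Step 3: Since n is even, the median is the average of positions 5 and 6:
  Median = (24 + 27) / 2 = 25.5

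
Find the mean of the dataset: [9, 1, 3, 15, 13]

8.2

Step 1: Sum all values: 9 + 1 + 3 + 15 + 13 = 41
Step 2: Count the number of values: n = 5
Step 3: Mean = sum / n = 41 / 5 = 8.2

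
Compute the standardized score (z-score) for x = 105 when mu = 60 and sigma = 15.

3

Step 1: Recall the z-score formula: z = (x - mu) / sigma
Step 2: Substitute values: z = (105 - 60) / 15
Step 3: z = 45 / 15 = 3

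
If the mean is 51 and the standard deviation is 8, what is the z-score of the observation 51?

0

Step 1: Recall the z-score formula: z = (x - mu) / sigma
Step 2: Substitute values: z = (51 - 51) / 8
Step 3: z = 0 / 8 = 0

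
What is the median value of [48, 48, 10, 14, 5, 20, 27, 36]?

23.5

Step 1: Sort the data in ascending order: [5, 10, 14, 20, 27, 36, 48, 48]
Step 2: The number of values is n = 8.
Step 3: Since n is even, the median is the average of positions 4 and 5:
  Median = (20 + 27) / 2 = 23.5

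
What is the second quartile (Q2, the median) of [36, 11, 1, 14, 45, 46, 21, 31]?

26

Step 1: Sort the data: [1, 11, 14, 21, 31, 36, 45, 46]
Step 2: n = 8
Step 3: Q2 is the median. Since n is even, it is the average of the values at positions 4 and 5:
  Q2 = (21 + 31) / 2 = 26
Step 4: Q2 = 26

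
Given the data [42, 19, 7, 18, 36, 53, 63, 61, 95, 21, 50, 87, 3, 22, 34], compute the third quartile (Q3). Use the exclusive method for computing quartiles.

61

Step 1: Sort the data: [3, 7, 18, 19, 21, 22, 34, 36, 42, 50, 53, 61, 63, 87, 95]
Step 2: n = 15
Step 3: Using the exclusive quartile method:
  Q1 = 19
  Q2 (median) = 36
  Q3 = 61
  IQR = Q3 - Q1 = 61 - 19 = 42
Step 4: Q3 = 61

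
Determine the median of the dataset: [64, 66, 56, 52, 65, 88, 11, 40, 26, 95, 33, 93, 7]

56

Step 1: Sort the data in ascending order: [7, 11, 26, 33, 40, 52, 56, 64, 65, 66, 88, 93, 95]
Step 2: The number of values is n = 13.
Step 3: Since n is odd, the median is the middle value at position 7: 56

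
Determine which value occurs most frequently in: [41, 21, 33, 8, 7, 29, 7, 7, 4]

7

Step 1: Count the frequency of each value:
  4: appears 1 time(s)
  7: appears 3 time(s)
  8: appears 1 time(s)
  21: appears 1 time(s)
  29: appears 1 time(s)
  33: appears 1 time(s)
  41: appears 1 time(s)
Step 2: The value 7 appears most frequently (3 times).
Step 3: Mode = 7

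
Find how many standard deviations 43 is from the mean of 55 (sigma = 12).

-1

Step 1: Recall the z-score formula: z = (x - mu) / sigma
Step 2: Substitute values: z = (43 - 55) / 12
Step 3: z = -12 / 12 = -1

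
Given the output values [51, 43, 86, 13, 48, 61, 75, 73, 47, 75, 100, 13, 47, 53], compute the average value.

56.0714

Step 1: Sum all values: 51 + 43 + 86 + 13 + 48 + 61 + 75 + 73 + 47 + 75 + 100 + 13 + 47 + 53 = 785
Step 2: Count the number of values: n = 14
Step 3: Mean = sum / n = 785 / 14 = 56.0714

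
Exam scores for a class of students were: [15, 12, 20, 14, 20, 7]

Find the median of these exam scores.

14.5

Step 1: Sort the data in ascending order: [7, 12, 14, 15, 20, 20]
Step 2: The number of values is n = 6.
Step 3: Since n is even, the median is the average of positions 3 and 4:
  Median = (14 + 15) / 2 = 14.5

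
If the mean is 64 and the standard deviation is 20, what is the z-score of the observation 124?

3

Step 1: Recall the z-score formula: z = (x - mu) / sigma
Step 2: Substitute values: z = (124 - 64) / 20
Step 3: z = 60 / 20 = 3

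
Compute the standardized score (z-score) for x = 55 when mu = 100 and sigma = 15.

-3

Step 1: Recall the z-score formula: z = (x - mu) / sigma
Step 2: Substitute values: z = (55 - 100) / 15
Step 3: z = -45 / 15 = -3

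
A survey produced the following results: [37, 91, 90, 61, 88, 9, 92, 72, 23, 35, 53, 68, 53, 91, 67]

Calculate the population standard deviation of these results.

25.8844

Step 1: Compute the mean: 62
Step 2: Sum of squared deviations from the mean: 10050
Step 3: Population variance = 10050 / 15 = 670
Step 4: Standard deviation = sqrt(670) = 25.8844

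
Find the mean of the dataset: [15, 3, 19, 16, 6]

11.8

Step 1: Sum all values: 15 + 3 + 19 + 16 + 6 = 59
Step 2: Count the number of values: n = 5
Step 3: Mean = sum / n = 59 / 5 = 11.8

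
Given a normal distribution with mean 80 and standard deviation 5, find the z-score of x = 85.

1

Step 1: Recall the z-score formula: z = (x - mu) / sigma
Step 2: Substitute values: z = (85 - 80) / 5
Step 3: z = 5 / 5 = 1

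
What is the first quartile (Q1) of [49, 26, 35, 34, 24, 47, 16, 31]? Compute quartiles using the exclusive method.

24.5

Step 1: Sort the data: [16, 24, 26, 31, 34, 35, 47, 49]
Step 2: n = 8
Step 3: Using the exclusive quartile method:
  Q1 = 24.5
  Q2 (median) = 32.5
  Q3 = 44
  IQR = Q3 - Q1 = 44 - 24.5 = 19.5
Step 4: Q1 = 24.5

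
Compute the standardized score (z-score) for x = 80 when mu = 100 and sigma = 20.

-1

Step 1: Recall the z-score formula: z = (x - mu) / sigma
Step 2: Substitute values: z = (80 - 100) / 20
Step 3: z = -20 / 20 = -1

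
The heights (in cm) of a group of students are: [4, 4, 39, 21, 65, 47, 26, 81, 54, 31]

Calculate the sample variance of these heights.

633.7333

Step 1: Compute the mean: (4 + 4 + 39 + 21 + 65 + 47 + 26 + 81 + 54 + 31) / 10 = 37.2
Step 2: Compute squared deviations from the mean:
  (4 - 37.2)^2 = 1102.24
  (4 - 37.2)^2 = 1102.24
  (39 - 37.2)^2 = 3.24
  (21 - 37.2)^2 = 262.44
  (65 - 37.2)^2 = 772.84
  (47 - 37.2)^2 = 96.04
  (26 - 37.2)^2 = 125.44
  (81 - 37.2)^2 = 1918.44
  (54 - 37.2)^2 = 282.24
  (31 - 37.2)^2 = 38.44
Step 3: Sum of squared deviations = 5703.6
Step 4: Sample variance = 5703.6 / 9 = 633.7333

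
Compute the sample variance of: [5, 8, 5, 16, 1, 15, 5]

31.4762

Step 1: Compute the mean: (5 + 8 + 5 + 16 + 1 + 15 + 5) / 7 = 7.8571
Step 2: Compute squared deviations from the mean:
  (5 - 7.8571)^2 = 8.1633
  (8 - 7.8571)^2 = 0.0204
  (5 - 7.8571)^2 = 8.1633
  (16 - 7.8571)^2 = 66.3061
  (1 - 7.8571)^2 = 47.0204
  (15 - 7.8571)^2 = 51.0204
  (5 - 7.8571)^2 = 8.1633
Step 3: Sum of squared deviations = 188.8571
Step 4: Sample variance = 188.8571 / 6 = 31.4762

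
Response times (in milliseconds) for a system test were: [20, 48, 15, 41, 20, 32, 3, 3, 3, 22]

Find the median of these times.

20

Step 1: Sort the data in ascending order: [3, 3, 3, 15, 20, 20, 22, 32, 41, 48]
Step 2: The number of values is n = 10.
Step 3: Since n is even, the median is the average of positions 5 and 6:
  Median = (20 + 20) / 2 = 20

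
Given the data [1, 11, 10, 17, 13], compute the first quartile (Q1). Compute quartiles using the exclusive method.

5.5

Step 1: Sort the data: [1, 10, 11, 13, 17]
Step 2: n = 5
Step 3: Using the exclusive quartile method:
  Q1 = 5.5
  Q2 (median) = 11
  Q3 = 15
  IQR = Q3 - Q1 = 15 - 5.5 = 9.5
Step 4: Q1 = 5.5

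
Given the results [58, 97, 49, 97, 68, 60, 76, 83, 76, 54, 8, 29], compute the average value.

62.9167

Step 1: Sum all values: 58 + 97 + 49 + 97 + 68 + 60 + 76 + 83 + 76 + 54 + 8 + 29 = 755
Step 2: Count the number of values: n = 12
Step 3: Mean = sum / n = 755 / 12 = 62.9167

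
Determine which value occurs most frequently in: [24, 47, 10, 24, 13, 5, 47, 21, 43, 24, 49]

24

Step 1: Count the frequency of each value:
  5: appears 1 time(s)
  10: appears 1 time(s)
  13: appears 1 time(s)
  21: appears 1 time(s)
  24: appears 3 time(s)
  43: appears 1 time(s)
  47: appears 2 time(s)
  49: appears 1 time(s)
Step 2: The value 24 appears most frequently (3 times).
Step 3: Mode = 24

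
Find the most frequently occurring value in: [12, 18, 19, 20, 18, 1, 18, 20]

18

Step 1: Count the frequency of each value:
  1: appears 1 time(s)
  12: appears 1 time(s)
  18: appears 3 time(s)
  19: appears 1 time(s)
  20: appears 2 time(s)
Step 2: The value 18 appears most frequently (3 times).
Step 3: Mode = 18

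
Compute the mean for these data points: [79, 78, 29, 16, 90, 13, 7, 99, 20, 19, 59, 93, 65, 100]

54.7857

Step 1: Sum all values: 79 + 78 + 29 + 16 + 90 + 13 + 7 + 99 + 20 + 19 + 59 + 93 + 65 + 100 = 767
Step 2: Count the number of values: n = 14
Step 3: Mean = sum / n = 767 / 14 = 54.7857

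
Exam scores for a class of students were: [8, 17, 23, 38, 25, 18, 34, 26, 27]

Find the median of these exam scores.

25

Step 1: Sort the data in ascending order: [8, 17, 18, 23, 25, 26, 27, 34, 38]
Step 2: The number of values is n = 9.
Step 3: Since n is odd, the median is the middle value at position 5: 25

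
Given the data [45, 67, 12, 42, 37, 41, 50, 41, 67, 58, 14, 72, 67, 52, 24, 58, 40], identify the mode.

67

Step 1: Count the frequency of each value:
  12: appears 1 time(s)
  14: appears 1 time(s)
  24: appears 1 time(s)
  37: appears 1 time(s)
  40: appears 1 time(s)
  41: appears 2 time(s)
  42: appears 1 time(s)
  45: appears 1 time(s)
  50: appears 1 time(s)
  52: appears 1 time(s)
  58: appears 2 time(s)
  67: appears 3 time(s)
  72: appears 1 time(s)
Step 2: The value 67 appears most frequently (3 times).
Step 3: Mode = 67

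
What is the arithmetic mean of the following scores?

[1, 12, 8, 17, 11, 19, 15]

11.8571

Step 1: Sum all values: 1 + 12 + 8 + 17 + 11 + 19 + 15 = 83
Step 2: Count the number of values: n = 7
Step 3: Mean = sum / n = 83 / 7 = 11.8571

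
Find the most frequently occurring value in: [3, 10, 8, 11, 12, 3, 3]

3

Step 1: Count the frequency of each value:
  3: appears 3 time(s)
  8: appears 1 time(s)
  10: appears 1 time(s)
  11: appears 1 time(s)
  12: appears 1 time(s)
Step 2: The value 3 appears most frequently (3 times).
Step 3: Mode = 3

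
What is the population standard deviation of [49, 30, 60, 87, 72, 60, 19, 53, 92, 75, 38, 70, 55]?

20.4774

Step 1: Compute the mean: 58.4615
Step 2: Sum of squared deviations from the mean: 5451.2308
Step 3: Population variance = 5451.2308 / 13 = 419.3254
Step 4: Standard deviation = sqrt(419.3254) = 20.4774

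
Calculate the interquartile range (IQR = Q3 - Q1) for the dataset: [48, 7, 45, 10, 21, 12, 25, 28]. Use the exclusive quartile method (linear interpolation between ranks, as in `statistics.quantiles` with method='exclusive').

30.25

Step 1: Sort the data: [7, 10, 12, 21, 25, 28, 45, 48]
Step 2: n = 8
Step 3: Using the exclusive quartile method:
  Q1 = 10.5
  Q2 (median) = 23
  Q3 = 40.75
  IQR = Q3 - Q1 = 40.75 - 10.5 = 30.25
Step 4: IQR = 30.25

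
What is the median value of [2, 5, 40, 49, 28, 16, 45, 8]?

22

Step 1: Sort the data in ascending order: [2, 5, 8, 16, 28, 40, 45, 49]
Step 2: The number of values is n = 8.
Step 3: Since n is even, the median is the average of positions 4 and 5:
  Median = (16 + 28) / 2 = 22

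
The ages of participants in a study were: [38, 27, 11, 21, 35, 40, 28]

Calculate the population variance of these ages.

89.9592

Step 1: Compute the mean: (38 + 27 + 11 + 21 + 35 + 40 + 28) / 7 = 28.5714
Step 2: Compute squared deviations from the mean:
  (38 - 28.5714)^2 = 88.898
  (27 - 28.5714)^2 = 2.4694
  (11 - 28.5714)^2 = 308.7551
  (21 - 28.5714)^2 = 57.3265
  (35 - 28.5714)^2 = 41.3265
  (40 - 28.5714)^2 = 130.6122
  (28 - 28.5714)^2 = 0.3265
Step 3: Sum of squared deviations = 629.7143
Step 4: Population variance = 629.7143 / 7 = 89.9592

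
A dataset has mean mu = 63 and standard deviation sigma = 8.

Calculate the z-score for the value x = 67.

0.5

Step 1: Recall the z-score formula: z = (x - mu) / sigma
Step 2: Substitute values: z = (67 - 63) / 8
Step 3: z = 4 / 8 = 0.5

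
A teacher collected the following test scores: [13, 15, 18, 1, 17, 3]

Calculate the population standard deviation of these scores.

6.6937

Step 1: Compute the mean: 11.1667
Step 2: Sum of squared deviations from the mean: 268.8333
Step 3: Population variance = 268.8333 / 6 = 44.8056
Step 4: Standard deviation = sqrt(44.8056) = 6.6937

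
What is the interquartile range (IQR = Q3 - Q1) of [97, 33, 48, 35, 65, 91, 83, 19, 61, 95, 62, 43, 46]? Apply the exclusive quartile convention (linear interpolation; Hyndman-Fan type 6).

48

Step 1: Sort the data: [19, 33, 35, 43, 46, 48, 61, 62, 65, 83, 91, 95, 97]
Step 2: n = 13
Step 3: Using the exclusive quartile method:
  Q1 = 39
  Q2 (median) = 61
  Q3 = 87
  IQR = Q3 - Q1 = 87 - 39 = 48
Step 4: IQR = 48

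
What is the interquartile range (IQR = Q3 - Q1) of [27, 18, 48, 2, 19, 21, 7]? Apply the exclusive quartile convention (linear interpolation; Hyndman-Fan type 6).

20

Step 1: Sort the data: [2, 7, 18, 19, 21, 27, 48]
Step 2: n = 7
Step 3: Using the exclusive quartile method:
  Q1 = 7
  Q2 (median) = 19
  Q3 = 27
  IQR = Q3 - Q1 = 27 - 7 = 20
Step 4: IQR = 20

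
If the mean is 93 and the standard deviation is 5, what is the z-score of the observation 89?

-0.8

Step 1: Recall the z-score formula: z = (x - mu) / sigma
Step 2: Substitute values: z = (89 - 93) / 5
Step 3: z = -4 / 5 = -0.8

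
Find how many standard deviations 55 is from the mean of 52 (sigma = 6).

0.5

Step 1: Recall the z-score formula: z = (x - mu) / sigma
Step 2: Substitute values: z = (55 - 52) / 6
Step 3: z = 3 / 6 = 0.5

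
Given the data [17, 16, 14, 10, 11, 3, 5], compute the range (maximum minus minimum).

14

Step 1: Identify the maximum value: max = 17
Step 2: Identify the minimum value: min = 3
Step 3: Range = max - min = 17 - 3 = 14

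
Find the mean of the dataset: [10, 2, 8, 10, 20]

10

Step 1: Sum all values: 10 + 2 + 8 + 10 + 20 = 50
Step 2: Count the number of values: n = 5
Step 3: Mean = sum / n = 50 / 5 = 10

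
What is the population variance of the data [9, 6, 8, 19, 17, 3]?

33.2222

Step 1: Compute the mean: (9 + 6 + 8 + 19 + 17 + 3) / 6 = 10.3333
Step 2: Compute squared deviations from the mean:
  (9 - 10.3333)^2 = 1.7778
  (6 - 10.3333)^2 = 18.7778
  (8 - 10.3333)^2 = 5.4444
  (19 - 10.3333)^2 = 75.1111
  (17 - 10.3333)^2 = 44.4444
  (3 - 10.3333)^2 = 53.7778
Step 3: Sum of squared deviations = 199.3333
Step 4: Population variance = 199.3333 / 6 = 33.2222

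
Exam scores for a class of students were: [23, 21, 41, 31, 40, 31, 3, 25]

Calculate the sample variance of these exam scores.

146.9821

Step 1: Compute the mean: (23 + 21 + 41 + 31 + 40 + 31 + 3 + 25) / 8 = 26.875
Step 2: Compute squared deviations from the mean:
  (23 - 26.875)^2 = 15.0156
  (21 - 26.875)^2 = 34.5156
  (41 - 26.875)^2 = 199.5156
  (31 - 26.875)^2 = 17.0156
  (40 - 26.875)^2 = 172.2656
  (31 - 26.875)^2 = 17.0156
  (3 - 26.875)^2 = 570.0156
  (25 - 26.875)^2 = 3.5156
Step 3: Sum of squared deviations = 1028.875
Step 4: Sample variance = 1028.875 / 7 = 146.9821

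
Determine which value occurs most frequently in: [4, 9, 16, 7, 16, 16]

16

Step 1: Count the frequency of each value:
  4: appears 1 time(s)
  7: appears 1 time(s)
  9: appears 1 time(s)
  16: appears 3 time(s)
Step 2: The value 16 appears most frequently (3 times).
Step 3: Mode = 16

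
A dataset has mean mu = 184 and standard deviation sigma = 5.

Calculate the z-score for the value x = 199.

3

Step 1: Recall the z-score formula: z = (x - mu) / sigma
Step 2: Substitute values: z = (199 - 184) / 5
Step 3: z = 15 / 5 = 3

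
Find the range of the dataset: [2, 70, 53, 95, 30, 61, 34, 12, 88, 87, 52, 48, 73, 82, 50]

93

Step 1: Identify the maximum value: max = 95
Step 2: Identify the minimum value: min = 2
Step 3: Range = max - min = 95 - 2 = 93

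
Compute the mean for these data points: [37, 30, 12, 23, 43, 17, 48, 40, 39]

32.1111

Step 1: Sum all values: 37 + 30 + 12 + 23 + 43 + 17 + 48 + 40 + 39 = 289
Step 2: Count the number of values: n = 9
Step 3: Mean = sum / n = 289 / 9 = 32.1111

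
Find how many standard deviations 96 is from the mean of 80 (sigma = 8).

2

Step 1: Recall the z-score formula: z = (x - mu) / sigma
Step 2: Substitute values: z = (96 - 80) / 8
Step 3: z = 16 / 8 = 2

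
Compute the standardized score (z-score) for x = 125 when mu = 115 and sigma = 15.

0.6667

Step 1: Recall the z-score formula: z = (x - mu) / sigma
Step 2: Substitute values: z = (125 - 115) / 15
Step 3: z = 10 / 15 = 0.6667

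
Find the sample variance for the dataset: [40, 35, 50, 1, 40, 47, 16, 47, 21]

280

Step 1: Compute the mean: (40 + 35 + 50 + 1 + 40 + 47 + 16 + 47 + 21) / 9 = 33
Step 2: Compute squared deviations from the mean:
  (40 - 33)^2 = 49
  (35 - 33)^2 = 4
  (50 - 33)^2 = 289
  (1 - 33)^2 = 1024
  (40 - 33)^2 = 49
  (47 - 33)^2 = 196
  (16 - 33)^2 = 289
  (47 - 33)^2 = 196
  (21 - 33)^2 = 144
Step 3: Sum of squared deviations = 2240
Step 4: Sample variance = 2240 / 8 = 280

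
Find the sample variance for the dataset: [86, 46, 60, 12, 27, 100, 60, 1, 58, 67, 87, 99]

1056.8106

Step 1: Compute the mean: (86 + 46 + 60 + 12 + 27 + 100 + 60 + 1 + 58 + 67 + 87 + 99) / 12 = 58.5833
Step 2: Compute squared deviations from the mean:
  (86 - 58.5833)^2 = 751.6736
  (46 - 58.5833)^2 = 158.3403
  (60 - 58.5833)^2 = 2.0069
  (12 - 58.5833)^2 = 2170.0069
  (27 - 58.5833)^2 = 997.5069
  (100 - 58.5833)^2 = 1715.3403
  (60 - 58.5833)^2 = 2.0069
  (1 - 58.5833)^2 = 3315.8403
  (58 - 58.5833)^2 = 0.3403
  (67 - 58.5833)^2 = 70.8403
  (87 - 58.5833)^2 = 807.5069
  (99 - 58.5833)^2 = 1633.5069
Step 3: Sum of squared deviations = 11624.9167
Step 4: Sample variance = 11624.9167 / 11 = 1056.8106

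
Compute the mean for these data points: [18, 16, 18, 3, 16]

14.2

Step 1: Sum all values: 18 + 16 + 18 + 3 + 16 = 71
Step 2: Count the number of values: n = 5
Step 3: Mean = sum / n = 71 / 5 = 14.2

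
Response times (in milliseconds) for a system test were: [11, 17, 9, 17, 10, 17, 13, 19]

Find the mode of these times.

17

Step 1: Count the frequency of each value:
  9: appears 1 time(s)
  10: appears 1 time(s)
  11: appears 1 time(s)
  13: appears 1 time(s)
  17: appears 3 time(s)
  19: appears 1 time(s)
Step 2: The value 17 appears most frequently (3 times).
Step 3: Mode = 17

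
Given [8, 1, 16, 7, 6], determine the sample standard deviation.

5.4129

Step 1: Compute the mean: 7.6
Step 2: Sum of squared deviations from the mean: 117.2
Step 3: Sample variance = 117.2 / 4 = 29.3
Step 4: Standard deviation = sqrt(29.3) = 5.4129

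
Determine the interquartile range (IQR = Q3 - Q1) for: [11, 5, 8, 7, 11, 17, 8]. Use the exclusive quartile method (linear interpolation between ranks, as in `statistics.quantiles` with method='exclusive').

4

Step 1: Sort the data: [5, 7, 8, 8, 11, 11, 17]
Step 2: n = 7
Step 3: Using the exclusive quartile method:
  Q1 = 7
  Q2 (median) = 8
  Q3 = 11
  IQR = Q3 - Q1 = 11 - 7 = 4
Step 4: IQR = 4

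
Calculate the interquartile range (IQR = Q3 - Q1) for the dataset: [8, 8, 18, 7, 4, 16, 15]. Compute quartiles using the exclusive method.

9

Step 1: Sort the data: [4, 7, 8, 8, 15, 16, 18]
Step 2: n = 7
Step 3: Using the exclusive quartile method:
  Q1 = 7
  Q2 (median) = 8
  Q3 = 16
  IQR = Q3 - Q1 = 16 - 7 = 9
Step 4: IQR = 9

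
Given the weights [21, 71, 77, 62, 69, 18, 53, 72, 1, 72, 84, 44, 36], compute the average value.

52.3077

Step 1: Sum all values: 21 + 71 + 77 + 62 + 69 + 18 + 53 + 72 + 1 + 72 + 84 + 44 + 36 = 680
Step 2: Count the number of values: n = 13
Step 3: Mean = sum / n = 680 / 13 = 52.3077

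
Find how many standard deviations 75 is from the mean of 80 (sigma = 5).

-1

Step 1: Recall the z-score formula: z = (x - mu) / sigma
Step 2: Substitute values: z = (75 - 80) / 5
Step 3: z = -5 / 5 = -1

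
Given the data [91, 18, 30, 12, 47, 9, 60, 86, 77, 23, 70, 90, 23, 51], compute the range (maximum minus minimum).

82

Step 1: Identify the maximum value: max = 91
Step 2: Identify the minimum value: min = 9
Step 3: Range = max - min = 91 - 9 = 82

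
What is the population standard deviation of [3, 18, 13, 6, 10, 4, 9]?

4.899

Step 1: Compute the mean: 9
Step 2: Sum of squared deviations from the mean: 168
Step 3: Population variance = 168 / 7 = 24
Step 4: Standard deviation = sqrt(24) = 4.899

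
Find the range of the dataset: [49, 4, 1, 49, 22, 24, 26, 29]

48

Step 1: Identify the maximum value: max = 49
Step 2: Identify the minimum value: min = 1
Step 3: Range = max - min = 49 - 1 = 48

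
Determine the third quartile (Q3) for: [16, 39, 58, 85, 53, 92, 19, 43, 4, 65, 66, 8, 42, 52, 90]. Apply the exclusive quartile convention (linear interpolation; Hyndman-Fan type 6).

66

Step 1: Sort the data: [4, 8, 16, 19, 39, 42, 43, 52, 53, 58, 65, 66, 85, 90, 92]
Step 2: n = 15
Step 3: Using the exclusive quartile method:
  Q1 = 19
  Q2 (median) = 52
  Q3 = 66
  IQR = Q3 - Q1 = 66 - 19 = 47
Step 4: Q3 = 66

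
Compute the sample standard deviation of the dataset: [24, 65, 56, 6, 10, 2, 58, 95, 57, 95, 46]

32.9214

Step 1: Compute the mean: 46.7273
Step 2: Sum of squared deviations from the mean: 10838.1818
Step 3: Sample variance = 10838.1818 / 10 = 1083.8182
Step 4: Standard deviation = sqrt(1083.8182) = 32.9214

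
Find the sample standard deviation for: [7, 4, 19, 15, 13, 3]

6.4627

Step 1: Compute the mean: 10.1667
Step 2: Sum of squared deviations from the mean: 208.8333
Step 3: Sample variance = 208.8333 / 5 = 41.7667
Step 4: Standard deviation = sqrt(41.7667) = 6.4627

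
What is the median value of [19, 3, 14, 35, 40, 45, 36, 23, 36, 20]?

29

Step 1: Sort the data in ascending order: [3, 14, 19, 20, 23, 35, 36, 36, 40, 45]
Step 2: The number of values is n = 10.
Step 3: Since n is even, the median is the average of positions 5 and 6:
  Median = (23 + 35) / 2 = 29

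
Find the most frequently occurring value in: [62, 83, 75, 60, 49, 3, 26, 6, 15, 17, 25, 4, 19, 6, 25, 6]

6

Step 1: Count the frequency of each value:
  3: appears 1 time(s)
  4: appears 1 time(s)
  6: appears 3 time(s)
  15: appears 1 time(s)
  17: appears 1 time(s)
  19: appears 1 time(s)
  25: appears 2 time(s)
  26: appears 1 time(s)
  49: appears 1 time(s)
  60: appears 1 time(s)
  62: appears 1 time(s)
  75: appears 1 time(s)
  83: appears 1 time(s)
Step 2: The value 6 appears most frequently (3 times).
Step 3: Mode = 6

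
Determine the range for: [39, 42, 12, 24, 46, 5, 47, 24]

42

Step 1: Identify the maximum value: max = 47
Step 2: Identify the minimum value: min = 5
Step 3: Range = max - min = 47 - 5 = 42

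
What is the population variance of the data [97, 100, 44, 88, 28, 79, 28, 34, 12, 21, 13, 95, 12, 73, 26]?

1098.8

Step 1: Compute the mean: (97 + 100 + 44 + 88 + 28 + 79 + 28 + 34 + 12 + 21 + 13 + 95 + 12 + 73 + 26) / 15 = 50
Step 2: Compute squared deviations from the mean:
  (97 - 50)^2 = 2209
  (100 - 50)^2 = 2500
  (44 - 50)^2 = 36
  (88 - 50)^2 = 1444
  (28 - 50)^2 = 484
  (79 - 50)^2 = 841
  (28 - 50)^2 = 484
  (34 - 50)^2 = 256
  (12 - 50)^2 = 1444
  (21 - 50)^2 = 841
  (13 - 50)^2 = 1369
  (95 - 50)^2 = 2025
  (12 - 50)^2 = 1444
  (73 - 50)^2 = 529
  (26 - 50)^2 = 576
Step 3: Sum of squared deviations = 16482
Step 4: Population variance = 16482 / 15 = 1098.8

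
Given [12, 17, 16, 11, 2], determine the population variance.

28.24

Step 1: Compute the mean: (12 + 17 + 16 + 11 + 2) / 5 = 11.6
Step 2: Compute squared deviations from the mean:
  (12 - 11.6)^2 = 0.16
  (17 - 11.6)^2 = 29.16
  (16 - 11.6)^2 = 19.36
  (11 - 11.6)^2 = 0.36
  (2 - 11.6)^2 = 92.16
Step 3: Sum of squared deviations = 141.2
Step 4: Population variance = 141.2 / 5 = 28.24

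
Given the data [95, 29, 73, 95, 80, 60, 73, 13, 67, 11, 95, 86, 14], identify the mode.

95

Step 1: Count the frequency of each value:
  11: appears 1 time(s)
  13: appears 1 time(s)
  14: appears 1 time(s)
  29: appears 1 time(s)
  60: appears 1 time(s)
  67: appears 1 time(s)
  73: appears 2 time(s)
  80: appears 1 time(s)
  86: appears 1 time(s)
  95: appears 3 time(s)
Step 2: The value 95 appears most frequently (3 times).
Step 3: Mode = 95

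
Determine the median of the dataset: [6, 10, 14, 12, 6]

10

Step 1: Sort the data in ascending order: [6, 6, 10, 12, 14]
Step 2: The number of values is n = 5.
Step 3: Since n is odd, the median is the middle value at position 3: 10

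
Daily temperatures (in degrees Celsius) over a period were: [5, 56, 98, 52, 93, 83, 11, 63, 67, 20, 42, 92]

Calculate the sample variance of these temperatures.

1041.2424

Step 1: Compute the mean: (5 + 56 + 98 + 52 + 93 + 83 + 11 + 63 + 67 + 20 + 42 + 92) / 12 = 56.8333
Step 2: Compute squared deviations from the mean:
  (5 - 56.8333)^2 = 2686.6944
  (56 - 56.8333)^2 = 0.6944
  (98 - 56.8333)^2 = 1694.6944
  (52 - 56.8333)^2 = 23.3611
  (93 - 56.8333)^2 = 1308.0278
  (83 - 56.8333)^2 = 684.6944
  (11 - 56.8333)^2 = 2100.6944
  (63 - 56.8333)^2 = 38.0278
  (67 - 56.8333)^2 = 103.3611
  (20 - 56.8333)^2 = 1356.6944
  (42 - 56.8333)^2 = 220.0278
  (92 - 56.8333)^2 = 1236.6944
Step 3: Sum of squared deviations = 11453.6667
Step 4: Sample variance = 11453.6667 / 11 = 1041.2424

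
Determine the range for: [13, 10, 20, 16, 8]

12

Step 1: Identify the maximum value: max = 20
Step 2: Identify the minimum value: min = 8
Step 3: Range = max - min = 20 - 8 = 12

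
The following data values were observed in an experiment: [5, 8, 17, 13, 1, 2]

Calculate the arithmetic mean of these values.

7.6667

Step 1: Sum all values: 5 + 8 + 17 + 13 + 1 + 2 = 46
Step 2: Count the number of values: n = 6
Step 3: Mean = sum / n = 46 / 6 = 7.6667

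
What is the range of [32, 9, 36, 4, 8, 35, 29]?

32

Step 1: Identify the maximum value: max = 36
Step 2: Identify the minimum value: min = 4
Step 3: Range = max - min = 36 - 4 = 32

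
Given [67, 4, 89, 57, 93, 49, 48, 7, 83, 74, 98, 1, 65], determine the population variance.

1055.1716

Step 1: Compute the mean: (67 + 4 + 89 + 57 + 93 + 49 + 48 + 7 + 83 + 74 + 98 + 1 + 65) / 13 = 56.5385
Step 2: Compute squared deviations from the mean:
  (67 - 56.5385)^2 = 109.4438
  (4 - 56.5385)^2 = 2760.2899
  (89 - 56.5385)^2 = 1053.7515
  (57 - 56.5385)^2 = 0.213
  (93 - 56.5385)^2 = 1329.4438
  (49 - 56.5385)^2 = 56.8284
  (48 - 56.5385)^2 = 72.9053
  (7 - 56.5385)^2 = 2454.0592
  (83 - 56.5385)^2 = 700.213
  (74 - 56.5385)^2 = 304.9053
  (98 - 56.5385)^2 = 1719.0592
  (1 - 56.5385)^2 = 3084.5207
  (65 - 56.5385)^2 = 71.5976
Step 3: Sum of squared deviations = 13717.2308
Step 4: Population variance = 13717.2308 / 13 = 1055.1716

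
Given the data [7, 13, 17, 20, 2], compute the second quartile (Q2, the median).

13

Step 1: Sort the data: [2, 7, 13, 17, 20]
Step 2: n = 5
Step 3: Q2 is the median. Since n is odd, it is the middle value at position 3: 13
Step 4: Q2 = 13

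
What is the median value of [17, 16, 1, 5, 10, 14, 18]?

14

Step 1: Sort the data in ascending order: [1, 5, 10, 14, 16, 17, 18]
Step 2: The number of values is n = 7.
Step 3: Since n is odd, the median is the middle value at position 4: 14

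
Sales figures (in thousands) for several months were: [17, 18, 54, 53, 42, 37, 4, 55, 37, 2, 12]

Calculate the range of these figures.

53

Step 1: Identify the maximum value: max = 55
Step 2: Identify the minimum value: min = 2
Step 3: Range = max - min = 55 - 2 = 53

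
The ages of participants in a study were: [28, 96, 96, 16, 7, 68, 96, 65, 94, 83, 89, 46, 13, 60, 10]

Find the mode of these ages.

96

Step 1: Count the frequency of each value:
  7: appears 1 time(s)
  10: appears 1 time(s)
  13: appears 1 time(s)
  16: appears 1 time(s)
  28: appears 1 time(s)
  46: appears 1 time(s)
  60: appears 1 time(s)
  65: appears 1 time(s)
  68: appears 1 time(s)
  83: appears 1 time(s)
  89: appears 1 time(s)
  94: appears 1 time(s)
  96: appears 3 time(s)
Step 2: The value 96 appears most frequently (3 times).
Step 3: Mode = 96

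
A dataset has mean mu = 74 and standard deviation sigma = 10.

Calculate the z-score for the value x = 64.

-1

Step 1: Recall the z-score formula: z = (x - mu) / sigma
Step 2: Substitute values: z = (64 - 74) / 10
Step 3: z = -10 / 10 = -1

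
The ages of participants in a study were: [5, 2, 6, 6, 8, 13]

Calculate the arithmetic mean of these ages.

6.6667

Step 1: Sum all values: 5 + 2 + 6 + 6 + 8 + 13 = 40
Step 2: Count the number of values: n = 6
Step 3: Mean = sum / n = 40 / 6 = 6.6667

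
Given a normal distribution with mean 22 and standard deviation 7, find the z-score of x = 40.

2.5714

Step 1: Recall the z-score formula: z = (x - mu) / sigma
Step 2: Substitute values: z = (40 - 22) / 7
Step 3: z = 18 / 7 = 2.5714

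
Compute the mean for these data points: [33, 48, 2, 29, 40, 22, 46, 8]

28.5

Step 1: Sum all values: 33 + 48 + 2 + 29 + 40 + 22 + 46 + 8 = 228
Step 2: Count the number of values: n = 8
Step 3: Mean = sum / n = 228 / 8 = 28.5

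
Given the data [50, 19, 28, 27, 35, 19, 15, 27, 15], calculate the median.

27

Step 1: Sort the data in ascending order: [15, 15, 19, 19, 27, 27, 28, 35, 50]
Step 2: The number of values is n = 9.
Step 3: Since n is odd, the median is the middle value at position 5: 27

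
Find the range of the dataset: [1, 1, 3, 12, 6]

11

Step 1: Identify the maximum value: max = 12
Step 2: Identify the minimum value: min = 1
Step 3: Range = max - min = 12 - 1 = 11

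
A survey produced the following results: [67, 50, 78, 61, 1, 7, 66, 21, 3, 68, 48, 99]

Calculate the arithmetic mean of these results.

47.4167

Step 1: Sum all values: 67 + 50 + 78 + 61 + 1 + 7 + 66 + 21 + 3 + 68 + 48 + 99 = 569
Step 2: Count the number of values: n = 12
Step 3: Mean = sum / n = 569 / 12 = 47.4167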